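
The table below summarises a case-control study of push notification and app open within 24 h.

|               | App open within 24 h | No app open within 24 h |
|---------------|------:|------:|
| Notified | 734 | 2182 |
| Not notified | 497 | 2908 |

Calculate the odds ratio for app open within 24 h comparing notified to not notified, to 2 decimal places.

Cells: a = 734, b = 2182, c = 497, d = 2908.
OR = (a·d)/(b·c) = (734 × 2908) / (2182 × 497) = 2134472 / 1084454 = 1.96825
The odds of app open within 24 h are about 1.97 times as high in the notified group.

1.97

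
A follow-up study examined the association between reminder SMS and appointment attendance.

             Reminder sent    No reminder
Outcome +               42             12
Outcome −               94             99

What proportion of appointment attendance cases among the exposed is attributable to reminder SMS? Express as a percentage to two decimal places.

64.99

Reading the table with exposure as columns: a = 42 (Reminder sent, case), b = 94 (Reminder sent, non-case), c = 12 (No reminder, case), d = 99.
Risk in exposed = 42/136 = 0.30882; risk in unexposed = 12/111 = 0.10811.
RR = 0.30882/0.10811 = 2.85662
AR% = (RR − 1)/RR × 100 = (2.85662 − 1)/2.85662 × 100 = 64.9936%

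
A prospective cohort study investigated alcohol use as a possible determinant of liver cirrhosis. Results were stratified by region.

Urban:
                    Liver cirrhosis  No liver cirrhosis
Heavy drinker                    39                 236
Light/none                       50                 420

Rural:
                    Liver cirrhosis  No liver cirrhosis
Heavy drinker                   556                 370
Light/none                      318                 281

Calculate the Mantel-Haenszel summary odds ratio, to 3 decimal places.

1.338

OR_MH = Σ(aᵢdᵢ/nᵢ) / Σ(bᵢcᵢ/nᵢ), where nᵢ is the stratum total.
Stratum 1 (Urban): n = 745; a·d/n = 39·420/745 = 21.9866; b·c/n = 236·50/745 = 15.8389
Stratum 2 (Rural): n = 1525; a·d/n = 556·281/1525 = 102.4498; b·c/n = 370·318/1525 = 77.1541
OR_MH = (21.9866 + 102.4498) / (15.8389 + 77.1541) = 124.4364 / 92.9930 = 1.33813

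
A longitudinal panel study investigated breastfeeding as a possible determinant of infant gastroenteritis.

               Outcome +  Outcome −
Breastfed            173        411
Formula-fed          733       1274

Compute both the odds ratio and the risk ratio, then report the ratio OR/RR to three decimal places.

0.902

Cells: a = 173, b = 411, c = 733, d = 1274.
OR = (173·1274)/(411·733) = 220402/301263 = 0.73159
Risk in exposed = 173/584 = 0.29623; risk in unexposed = 733/2007 = 0.36522; RR = 0.81110
OR/RR = 0.73159 / 0.81110 = 0.90197
The outcome is not rare, so the OR lies further from 1 than the RR.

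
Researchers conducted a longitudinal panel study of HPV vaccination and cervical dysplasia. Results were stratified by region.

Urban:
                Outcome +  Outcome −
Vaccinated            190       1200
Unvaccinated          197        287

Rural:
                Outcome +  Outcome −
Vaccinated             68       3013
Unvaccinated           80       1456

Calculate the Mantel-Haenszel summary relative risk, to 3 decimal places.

0.359

RR_MH = Σ(aᵢ·n₀ᵢ/nᵢ) / Σ(cᵢ·n₁ᵢ/nᵢ), with n₁ᵢ = aᵢ+bᵢ (exposed), n₀ᵢ = cᵢ+dᵢ (unexposed), nᵢ = n₁ᵢ+n₀ᵢ.
Stratum 1 (Urban): n₁ = 1390, n₀ = 484, n = 1874; a·n₀/n = 190·484/1874 = 49.0715; c·n₁/n = 197·1390/1874 = 146.1206
Stratum 2 (Rural): n₁ = 3081, n₀ = 1536, n = 4617; a·n₀/n = 68·1536/4617 = 22.6225; c·n₁/n = 80·3081/4617 = 53.3853
RR_MH = (49.0715 + 22.6225) / (146.1206 + 53.3853) = 71.6940 / 199.5059 = 0.35936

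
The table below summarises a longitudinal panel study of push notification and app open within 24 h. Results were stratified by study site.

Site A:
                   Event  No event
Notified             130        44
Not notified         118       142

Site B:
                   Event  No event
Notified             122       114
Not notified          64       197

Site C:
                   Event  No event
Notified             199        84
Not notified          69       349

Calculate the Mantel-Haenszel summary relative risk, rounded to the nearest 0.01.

RR_MH = Σ(aᵢ·n₀ᵢ/nᵢ) / Σ(cᵢ·n₁ᵢ/nᵢ), with n₁ᵢ = aᵢ+bᵢ (exposed), n₀ᵢ = cᵢ+dᵢ (unexposed), nᵢ = n₁ᵢ+n₀ᵢ.
Stratum 1 (Site A): n₁ = 174, n₀ = 260, n = 434; a·n₀/n = 130·260/434 = 77.8802; c·n₁/n = 118·174/434 = 47.3088
Stratum 2 (Site B): n₁ = 236, n₀ = 261, n = 497; a·n₀/n = 122·261/497 = 64.0684; c·n₁/n = 64·236/497 = 30.3903
Stratum 3 (Site C): n₁ = 283, n₀ = 418, n = 701; a·n₀/n = 199·418/701 = 118.6619; c·n₁/n = 69·283/701 = 27.8559
RR_MH = (77.8802 + 64.0684 + 118.6619) / (47.3088 + 30.3903 + 27.8559) = 260.6105 / 105.5550 = 2.46895

2.47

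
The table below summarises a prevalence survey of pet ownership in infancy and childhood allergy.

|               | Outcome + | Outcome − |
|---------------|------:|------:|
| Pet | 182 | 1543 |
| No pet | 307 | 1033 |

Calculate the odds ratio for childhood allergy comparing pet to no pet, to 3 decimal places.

0.397

Cells: a = 182, b = 1543, c = 307, d = 1033.
OR = (a·d)/(b·c) = (182 × 1033) / (1543 × 307) = 188006 / 473701 = 0.39689
Exposure is associated with lower odds of childhood allergy (OR = 0.40 < 1).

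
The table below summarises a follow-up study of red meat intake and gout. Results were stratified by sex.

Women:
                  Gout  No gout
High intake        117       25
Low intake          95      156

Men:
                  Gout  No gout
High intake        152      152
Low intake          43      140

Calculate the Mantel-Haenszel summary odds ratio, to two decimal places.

OR_MH = Σ(aᵢdᵢ/nᵢ) / Σ(bᵢcᵢ/nᵢ), where nᵢ is the stratum total.
Stratum 1 (Women): n = 393; a·d/n = 117·156/393 = 46.4427; b·c/n = 25·95/393 = 6.0433
Stratum 2 (Men): n = 487; a·d/n = 152·140/487 = 43.6961; b·c/n = 152·43/487 = 13.4209
OR_MH = (46.4427 + 43.6961) / (6.0433 + 13.4209) = 90.1388 / 19.4642 = 4.63101

4.63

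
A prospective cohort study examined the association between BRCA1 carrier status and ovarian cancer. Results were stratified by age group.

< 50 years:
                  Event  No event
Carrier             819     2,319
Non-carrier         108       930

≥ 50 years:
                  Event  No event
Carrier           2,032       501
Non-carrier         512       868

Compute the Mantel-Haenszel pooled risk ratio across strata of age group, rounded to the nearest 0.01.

RR_MH = Σ(aᵢ·n₀ᵢ/nᵢ) / Σ(cᵢ·n₁ᵢ/nᵢ), with n₁ᵢ = aᵢ+bᵢ (exposed), n₀ᵢ = cᵢ+dᵢ (unexposed), nᵢ = n₁ᵢ+n₀ᵢ.
Stratum 1 (< 50 years): n₁ = 3138, n₀ = 1038, n = 4176; a·n₀/n = 819·1038/4176 = 203.5733; c·n₁/n = 108·3138/4176 = 81.1552
Stratum 2 (≥ 50 years): n₁ = 2533, n₀ = 1380, n = 3913; a·n₀/n = 2032·1380/3913 = 716.6266; c·n₁/n = 512·2533/3913 = 331.4327
RR_MH = (203.5733 + 716.6266) / (81.1552 + 331.4327) = 920.1999 / 412.5878 = 2.23031

2.23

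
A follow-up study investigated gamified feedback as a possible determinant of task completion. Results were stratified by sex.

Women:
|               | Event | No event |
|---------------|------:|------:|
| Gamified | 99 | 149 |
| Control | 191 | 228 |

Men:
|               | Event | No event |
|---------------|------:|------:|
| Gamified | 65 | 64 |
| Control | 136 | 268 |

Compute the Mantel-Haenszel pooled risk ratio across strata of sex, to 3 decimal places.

RR_MH = Σ(aᵢ·n₀ᵢ/nᵢ) / Σ(cᵢ·n₁ᵢ/nᵢ), with n₁ᵢ = aᵢ+bᵢ (exposed), n₀ᵢ = cᵢ+dᵢ (unexposed), nᵢ = n₁ᵢ+n₀ᵢ.
Stratum 1 (Women): n₁ = 248, n₀ = 419, n = 667; a·n₀/n = 99·419/667 = 62.1904; c·n₁/n = 191·248/667 = 71.0165
Stratum 2 (Men): n₁ = 129, n₀ = 404, n = 533; a·n₀/n = 65·404/533 = 49.2683; c·n₁/n = 136·129/533 = 32.9156
RR_MH = (62.1904 + 49.2683) / (71.0165 + 32.9156) = 111.4587 / 103.9321 = 1.07242

1.072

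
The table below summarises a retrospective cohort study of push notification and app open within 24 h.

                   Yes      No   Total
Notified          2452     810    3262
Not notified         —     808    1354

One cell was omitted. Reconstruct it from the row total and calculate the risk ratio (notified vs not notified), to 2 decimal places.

The missing cell is in the unexposed row: 1354 − 808 = 546.
So a = 2452, b = 810, c = 546, d = 808.
RR = [a/(a+b)] / [c/(c+d)] = (2452/3262) / (546/1354) = 0.75169/0.40325 = 1.86407

1.86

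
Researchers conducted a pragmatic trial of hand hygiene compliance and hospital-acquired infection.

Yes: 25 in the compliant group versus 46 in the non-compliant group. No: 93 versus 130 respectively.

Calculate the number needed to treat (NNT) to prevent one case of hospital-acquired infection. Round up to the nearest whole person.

21

Risk in treated group = 25/118 = 0.21186; risk in control = 46/176 = 0.26136.
Absolute risk reduction = 0.26136 − 0.21186 = 0.04950
NNT = 1 / ARR = 1 / 0.04950 = 20.202 → round up → 21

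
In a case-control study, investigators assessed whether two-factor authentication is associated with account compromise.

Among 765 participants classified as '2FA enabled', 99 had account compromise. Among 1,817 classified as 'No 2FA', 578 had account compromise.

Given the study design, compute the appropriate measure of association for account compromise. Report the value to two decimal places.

From the description: a = 99, b = 666, c = 578, d = 1239.
This is a case-control study: participants were sampled on outcome status, so risks in the source population cannot be estimated directly — relative risk is not valid here. The odds ratio is the appropriate measure.
OR = (a·d)/(b·c) = (99 × 1239) / (666 × 578) = 122661 / 384948 = 0.31864

0.32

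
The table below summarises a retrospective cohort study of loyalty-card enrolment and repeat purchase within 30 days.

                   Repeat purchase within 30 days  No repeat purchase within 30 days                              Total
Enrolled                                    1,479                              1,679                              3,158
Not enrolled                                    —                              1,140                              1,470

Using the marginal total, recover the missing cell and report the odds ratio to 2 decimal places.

The missing cell is in the unexposed row: 1470 − 1140 = 330.
So a = 1479, b = 1679, c = 330, d = 1140.
OR = (a·d)/(b·c) = (1479 × 1140) / (1679 × 330) = 1686060 / 554070 = 3.04305

3.04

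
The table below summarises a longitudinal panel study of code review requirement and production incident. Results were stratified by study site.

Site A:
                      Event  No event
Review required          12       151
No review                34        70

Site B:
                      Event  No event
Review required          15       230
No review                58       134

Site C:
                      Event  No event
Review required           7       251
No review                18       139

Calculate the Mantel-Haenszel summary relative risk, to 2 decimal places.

0.22

RR_MH = Σ(aᵢ·n₀ᵢ/nᵢ) / Σ(cᵢ·n₁ᵢ/nᵢ), with n₁ᵢ = aᵢ+bᵢ (exposed), n₀ᵢ = cᵢ+dᵢ (unexposed), nᵢ = n₁ᵢ+n₀ᵢ.
Stratum 1 (Site A): n₁ = 163, n₀ = 104, n = 267; a·n₀/n = 12·104/267 = 4.6742; c·n₁/n = 34·163/267 = 20.7566
Stratum 2 (Site B): n₁ = 245, n₀ = 192, n = 437; a·n₀/n = 15·192/437 = 6.5904; c·n₁/n = 58·245/437 = 32.5172
Stratum 3 (Site C): n₁ = 258, n₀ = 157, n = 415; a·n₀/n = 7·157/415 = 2.6482; c·n₁/n = 18·258/415 = 11.1904
RR_MH = (4.6742 + 6.5904 + 2.6482) / (20.7566 + 32.5172 + 11.1904) = 13.9127 / 64.4641 = 0.21582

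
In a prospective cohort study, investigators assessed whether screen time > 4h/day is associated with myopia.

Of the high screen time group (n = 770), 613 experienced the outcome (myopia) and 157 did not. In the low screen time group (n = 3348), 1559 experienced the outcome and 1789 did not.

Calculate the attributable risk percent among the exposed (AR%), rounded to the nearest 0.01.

41.51

From the description: a = 613, b = 157, c = 1559, d = 1789.
Risk in exposed = 613/770 = 0.79610; risk in unexposed = 1559/3348 = 0.46565.
RR = 0.79610/0.46565 = 1.70966
AR% = (RR − 1)/RR × 100 = (1.70966 − 1)/1.70966 × 100 = 41.5087%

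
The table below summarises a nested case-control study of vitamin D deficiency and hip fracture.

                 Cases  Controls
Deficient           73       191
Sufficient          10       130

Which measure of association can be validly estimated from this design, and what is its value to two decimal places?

Cells: a = 73, b = 191, c = 10, d = 130.
This is a nested case-control study: participants were sampled on outcome status, so risks in the source population cannot be estimated directly — relative risk is not valid here. The odds ratio is the appropriate measure.
OR = (a·d)/(b·c) = (73 × 130) / (191 × 10) = 9490 / 1910 = 4.96859

4.97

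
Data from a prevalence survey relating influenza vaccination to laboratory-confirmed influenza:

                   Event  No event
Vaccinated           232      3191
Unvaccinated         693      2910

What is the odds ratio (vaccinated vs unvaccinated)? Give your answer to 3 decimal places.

Cells: a = 232, b = 3191, c = 693, d = 2910.
OR = (a·d)/(b·c) = (232 × 2910) / (3191 × 693) = 675120 / 2211363 = 0.30530
Exposure is associated with lower odds of laboratory-confirmed influenza (OR = 0.31 < 1).

0.305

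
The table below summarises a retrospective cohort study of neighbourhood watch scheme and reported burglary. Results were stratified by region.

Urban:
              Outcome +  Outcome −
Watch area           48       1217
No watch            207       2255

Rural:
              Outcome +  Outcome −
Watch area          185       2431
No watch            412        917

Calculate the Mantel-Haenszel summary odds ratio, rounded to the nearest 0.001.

0.224

OR_MH = Σ(aᵢdᵢ/nᵢ) / Σ(bᵢcᵢ/nᵢ), where nᵢ is the stratum total.
Stratum 1 (Urban): n = 3727; a·d/n = 48·2255/3727 = 29.0421; b·c/n = 1217·207/3727 = 67.5930
Stratum 2 (Rural): n = 3945; a·d/n = 185·917/3945 = 43.0025; b·c/n = 2431·412/3945 = 253.8839
OR_MH = (29.0421 + 43.0025) / (67.5930 + 253.8839) = 72.0447 / 321.4769 = 0.22411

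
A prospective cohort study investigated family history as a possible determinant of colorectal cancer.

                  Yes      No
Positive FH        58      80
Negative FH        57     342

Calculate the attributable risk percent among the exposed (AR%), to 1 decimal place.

66.0

Cells: a = 58, b = 80, c = 57, d = 342.
Risk in exposed = 58/138 = 0.42029; risk in unexposed = 57/399 = 0.14286.
RR = 0.42029/0.14286 = 2.94203
AR% = (RR − 1)/RR × 100 = (2.94203 − 1)/2.94203 × 100 = 66.0099%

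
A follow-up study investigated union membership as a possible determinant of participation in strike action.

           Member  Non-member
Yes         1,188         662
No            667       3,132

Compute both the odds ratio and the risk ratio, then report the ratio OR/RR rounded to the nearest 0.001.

Reading the table with exposure as columns: a = 1188 (Member, case), b = 667 (Member, non-case), c = 662 (Non-member, case), d = 3132.
OR = (1188·3132)/(667·662) = 3720816/441554 = 8.42664
Risk in exposed = 1188/1855 = 0.64043; risk in unexposed = 662/3794 = 0.17449; RR = 3.67039
OR/RR = 8.42664 / 3.67039 = 2.29584
The outcome is not rare, so the OR lies further from 1 than the RR.

2.296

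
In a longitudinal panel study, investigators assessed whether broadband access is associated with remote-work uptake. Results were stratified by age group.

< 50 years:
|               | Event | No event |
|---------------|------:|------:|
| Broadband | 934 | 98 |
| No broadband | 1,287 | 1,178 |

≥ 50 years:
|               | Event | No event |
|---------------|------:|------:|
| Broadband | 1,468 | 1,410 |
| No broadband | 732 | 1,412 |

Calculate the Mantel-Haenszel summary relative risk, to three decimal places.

1.608

RR_MH = Σ(aᵢ·n₀ᵢ/nᵢ) / Σ(cᵢ·n₁ᵢ/nᵢ), with n₁ᵢ = aᵢ+bᵢ (exposed), n₀ᵢ = cᵢ+dᵢ (unexposed), nᵢ = n₁ᵢ+n₀ᵢ.
Stratum 1 (< 50 years): n₁ = 1032, n₀ = 2465, n = 3497; a·n₀/n = 934·2465/3497 = 658.3672; c·n₁/n = 1287·1032/3497 = 379.8067
Stratum 2 (≥ 50 years): n₁ = 2878, n₀ = 2144, n = 5022; a·n₀/n = 1468·2144/5022 = 626.7208; c·n₁/n = 732·2878/5022 = 419.4934
RR_MH = (658.3672 + 626.7208) / (379.8067 + 419.4934) = 1285.0880 / 799.3001 = 1.60777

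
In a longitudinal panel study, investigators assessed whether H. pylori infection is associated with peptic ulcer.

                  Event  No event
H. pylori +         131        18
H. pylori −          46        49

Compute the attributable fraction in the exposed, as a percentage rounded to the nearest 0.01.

44.93

Cells: a = 131, b = 18, c = 46, d = 49.
Risk in exposed = 131/149 = 0.87919; risk in unexposed = 46/95 = 0.48421.
RR = 0.87919/0.48421 = 1.81573
AR% = (RR − 1)/RR × 100 = (1.81573 − 1)/1.81573 × 100 = 44.9257%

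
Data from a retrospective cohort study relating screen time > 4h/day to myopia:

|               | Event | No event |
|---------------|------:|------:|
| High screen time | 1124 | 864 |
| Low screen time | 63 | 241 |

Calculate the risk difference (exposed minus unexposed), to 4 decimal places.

Cells: a = 1124, b = 864, c = 63, d = 241.
Risk in exposed = 1124/1988 = 0.565392; risk in unexposed = 63/304 = 0.207237.
Risk difference = 0.565392 − 0.207237 = 0.358156

0.3582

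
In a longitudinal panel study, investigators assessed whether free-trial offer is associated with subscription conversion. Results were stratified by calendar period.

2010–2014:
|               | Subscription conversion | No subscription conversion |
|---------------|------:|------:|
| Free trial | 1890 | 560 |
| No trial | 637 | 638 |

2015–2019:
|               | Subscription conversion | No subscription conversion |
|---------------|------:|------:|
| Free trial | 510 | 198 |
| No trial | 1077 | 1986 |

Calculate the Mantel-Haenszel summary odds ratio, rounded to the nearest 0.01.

3.89

OR_MH = Σ(aᵢdᵢ/nᵢ) / Σ(bᵢcᵢ/nᵢ), where nᵢ is the stratum total.
Stratum 1 (2010–2014): n = 3725; a·d/n = 1890·638/3725 = 323.7101; b·c/n = 560·637/3725 = 95.7638
Stratum 2 (2015–2019): n = 3771; a·d/n = 510·1986/3771 = 268.5919; b·c/n = 198·1077/3771 = 56.5489
OR_MH = (323.7101 + 268.5919) / (95.7638 + 56.5489) = 592.3020 / 152.3127 = 3.88872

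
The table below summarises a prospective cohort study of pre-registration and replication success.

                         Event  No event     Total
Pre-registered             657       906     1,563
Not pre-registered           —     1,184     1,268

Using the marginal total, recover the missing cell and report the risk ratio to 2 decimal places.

The missing cell is in the unexposed row: 1268 − 1184 = 84.
So a = 657, b = 906, c = 84, d = 1184.
RR = [a/(a+b)] / [c/(c+d)] = (657/1563) / (84/1268) = 0.42035/0.06625 = 6.34522

6.35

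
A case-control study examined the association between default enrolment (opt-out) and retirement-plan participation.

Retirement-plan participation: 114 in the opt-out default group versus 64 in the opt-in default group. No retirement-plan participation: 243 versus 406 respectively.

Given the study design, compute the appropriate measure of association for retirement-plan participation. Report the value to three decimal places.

From the description: a = 114, b = 243, c = 64, d = 406.
This is a case-control study: participants were sampled on outcome status, so risks in the source population cannot be estimated directly — relative risk is not valid here. The odds ratio is the appropriate measure.
OR = (a·d)/(b·c) = (114 × 406) / (243 × 64) = 46284 / 15552 = 2.97608

2.976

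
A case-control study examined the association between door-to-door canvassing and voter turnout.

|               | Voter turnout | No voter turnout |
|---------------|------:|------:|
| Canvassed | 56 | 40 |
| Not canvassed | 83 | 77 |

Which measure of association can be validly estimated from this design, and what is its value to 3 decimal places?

1.299

Cells: a = 56, b = 40, c = 83, d = 77.
This is a case-control study: participants were sampled on outcome status, so risks in the source population cannot be estimated directly — relative risk is not valid here. The odds ratio is the appropriate measure.
OR = (a·d)/(b·c) = (56 × 77) / (40 × 83) = 4312 / 3320 = 1.29880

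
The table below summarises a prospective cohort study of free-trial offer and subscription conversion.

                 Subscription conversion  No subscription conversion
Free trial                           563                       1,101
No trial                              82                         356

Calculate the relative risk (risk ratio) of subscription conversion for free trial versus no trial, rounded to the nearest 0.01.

Cells: a = 563, b = 1101, c = 82, d = 356.
Risk in exposed = 563/1664 = 0.33834; risk in unexposed = 82/438 = 0.18721.
RR = 0.33834 / 0.18721 = 1.80724
The risk among the exposed is 1.81 times that among the unexposed.

1.81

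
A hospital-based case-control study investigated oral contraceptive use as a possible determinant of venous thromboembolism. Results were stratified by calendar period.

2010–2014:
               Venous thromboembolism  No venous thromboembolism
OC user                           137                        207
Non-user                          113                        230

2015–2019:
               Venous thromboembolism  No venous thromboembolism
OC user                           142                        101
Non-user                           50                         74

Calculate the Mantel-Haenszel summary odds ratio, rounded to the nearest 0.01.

OR_MH = Σ(aᵢdᵢ/nᵢ) / Σ(bᵢcᵢ/nᵢ), where nᵢ is the stratum total.
Stratum 1 (2010–2014): n = 687; a·d/n = 137·230/687 = 45.8661; b·c/n = 207·113/687 = 34.0480
Stratum 2 (2015–2019): n = 367; a·d/n = 142·74/367 = 28.6322; b·c/n = 101·50/367 = 13.7602
OR_MH = (45.8661 + 28.6322) / (34.0480 + 13.7602) = 74.4982 / 47.8083 = 1.55827

1.56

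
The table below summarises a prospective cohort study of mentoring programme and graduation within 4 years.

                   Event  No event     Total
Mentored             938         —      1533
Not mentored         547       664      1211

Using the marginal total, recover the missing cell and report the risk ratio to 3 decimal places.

The missing cell is in the exposed row: 1533 − 938 = 595.
So a = 938, b = 595, c = 547, d = 664.
RR = [a/(a+b)] / [c/(c+d)] = (938/1533) / (547/1211) = 0.61187/0.45169 = 1.35462

1.355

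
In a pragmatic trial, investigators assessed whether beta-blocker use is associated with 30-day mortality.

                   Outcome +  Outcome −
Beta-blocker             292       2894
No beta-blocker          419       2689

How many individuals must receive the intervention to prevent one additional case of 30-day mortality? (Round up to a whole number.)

24

Risk in treated group = 292/3186 = 0.09165; risk in control = 419/3108 = 0.13481.
Absolute risk reduction = 0.13481 − 0.09165 = 0.04316
NNT = 1 / ARR = 1 / 0.04316 = 23.168 → round up → 24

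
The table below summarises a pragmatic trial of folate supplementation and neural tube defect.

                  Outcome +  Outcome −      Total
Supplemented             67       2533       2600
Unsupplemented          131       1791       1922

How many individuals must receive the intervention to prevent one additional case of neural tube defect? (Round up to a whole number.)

24

Risk in treated group = 67/2600 = 0.02577; risk in control = 131/1922 = 0.06816.
Absolute risk reduction = 0.06816 − 0.02577 = 0.04239
NNT = 1 / ARR = 1 / 0.04239 = 23.591 → round up → 24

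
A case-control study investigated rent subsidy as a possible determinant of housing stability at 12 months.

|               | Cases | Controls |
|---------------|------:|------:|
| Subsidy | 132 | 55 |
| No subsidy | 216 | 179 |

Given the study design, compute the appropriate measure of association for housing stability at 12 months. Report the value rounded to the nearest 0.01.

Cells: a = 132, b = 55, c = 216, d = 179.
This is a case-control study: participants were sampled on outcome status, so risks in the source population cannot be estimated directly — relative risk is not valid here. The odds ratio is the appropriate measure.
OR = (a·d)/(b·c) = (132 × 179) / (55 × 216) = 23628 / 11880 = 1.98889

1.99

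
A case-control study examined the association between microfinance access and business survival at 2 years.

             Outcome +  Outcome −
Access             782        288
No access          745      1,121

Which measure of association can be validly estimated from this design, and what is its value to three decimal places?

Cells: a = 782, b = 288, c = 745, d = 1121.
This is a case-control study: participants were sampled on outcome status, so risks in the source population cannot be estimated directly — relative risk is not valid here. The odds ratio is the appropriate measure.
OR = (a·d)/(b·c) = (782 × 1121) / (288 × 745) = 876622 / 214560 = 4.08567

4.086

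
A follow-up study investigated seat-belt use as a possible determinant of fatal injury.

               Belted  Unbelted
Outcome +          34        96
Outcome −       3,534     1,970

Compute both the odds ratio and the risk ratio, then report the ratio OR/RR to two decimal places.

Reading the table with exposure as columns: a = 34 (Belted, case), b = 3534 (Belted, non-case), c = 96 (Unbelted, case), d = 1970.
OR = (34·1970)/(3534·96) = 66980/339264 = 0.19743
Risk in exposed = 34/3568 = 0.00953; risk in unexposed = 96/2066 = 0.04647; RR = 0.20508
OR/RR = 0.19743 / 0.20508 = 0.96271
The outcome is rare in both groups, so OR ≈ RR (ratio near 1).

0.96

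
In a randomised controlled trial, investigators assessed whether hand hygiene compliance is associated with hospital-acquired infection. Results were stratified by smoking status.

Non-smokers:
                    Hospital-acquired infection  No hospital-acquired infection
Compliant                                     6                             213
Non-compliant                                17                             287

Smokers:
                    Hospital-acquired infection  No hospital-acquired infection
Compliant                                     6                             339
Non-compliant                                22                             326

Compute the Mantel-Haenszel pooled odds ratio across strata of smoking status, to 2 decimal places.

0.35

OR_MH = Σ(aᵢdᵢ/nᵢ) / Σ(bᵢcᵢ/nᵢ), where nᵢ is the stratum total.
Stratum 1 (Non-smokers): n = 523; a·d/n = 6·287/523 = 3.2925; b·c/n = 213·17/523 = 6.9235
Stratum 2 (Smokers): n = 693; a·d/n = 6·326/693 = 2.8225; b·c/n = 339·22/693 = 10.7619
OR_MH = (3.2925 + 2.8225) / (6.9235 + 10.7619) = 6.1151 / 17.6854 = 0.34577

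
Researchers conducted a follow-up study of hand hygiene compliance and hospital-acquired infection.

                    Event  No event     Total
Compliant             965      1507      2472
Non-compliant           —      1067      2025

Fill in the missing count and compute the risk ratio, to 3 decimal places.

0.825

The missing cell is in the unexposed row: 2025 − 1067 = 958.
So a = 965, b = 1507, c = 958, d = 1067.
RR = [a/(a+b)] / [c/(c+d)] = (965/2472) / (958/2025) = 0.39037/0.47309 = 0.82516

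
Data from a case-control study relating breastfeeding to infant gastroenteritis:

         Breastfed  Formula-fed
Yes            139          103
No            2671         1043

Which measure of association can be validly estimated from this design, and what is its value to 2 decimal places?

Reading the table with exposure as columns: a = 139 (Breastfed, case), b = 2671 (Breastfed, non-case), c = 103 (Formula-fed, case), d = 1043.
This is a case-control study: participants were sampled on outcome status, so risks in the source population cannot be estimated directly — relative risk is not valid here. The odds ratio is the appropriate measure.
OR = (a·d)/(b·c) = (139 × 1043) / (2671 × 103) = 144977 / 275113 = 0.52697

0.53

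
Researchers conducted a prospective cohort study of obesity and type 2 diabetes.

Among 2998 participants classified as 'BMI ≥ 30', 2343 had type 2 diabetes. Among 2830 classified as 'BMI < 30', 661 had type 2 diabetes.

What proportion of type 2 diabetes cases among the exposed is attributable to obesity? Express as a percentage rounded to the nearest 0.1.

70.1

From the description: a = 2343, b = 655, c = 661, d = 2169.
Risk in exposed = 2343/2998 = 0.78152; risk in unexposed = 661/2830 = 0.23357.
RR = 0.78152/0.23357 = 3.34600
AR% = (RR − 1)/RR × 100 = (3.34600 − 1)/3.34600 × 100 = 70.1135%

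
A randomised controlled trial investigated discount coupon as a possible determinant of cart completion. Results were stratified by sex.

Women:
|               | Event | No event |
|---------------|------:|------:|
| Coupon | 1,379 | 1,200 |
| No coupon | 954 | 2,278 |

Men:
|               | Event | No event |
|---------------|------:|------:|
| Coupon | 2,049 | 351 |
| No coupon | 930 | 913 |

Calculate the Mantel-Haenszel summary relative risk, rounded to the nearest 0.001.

RR_MH = Σ(aᵢ·n₀ᵢ/nᵢ) / Σ(cᵢ·n₁ᵢ/nᵢ), with n₁ᵢ = aᵢ+bᵢ (exposed), n₀ᵢ = cᵢ+dᵢ (unexposed), nᵢ = n₁ᵢ+n₀ᵢ.
Stratum 1 (Women): n₁ = 2579, n₀ = 3232, n = 5811; a·n₀/n = 1379·3232/5811 = 766.9812; c·n₁/n = 954·2579/5811 = 423.3980
Stratum 2 (Men): n₁ = 2400, n₀ = 1843, n = 4243; a·n₀/n = 2049·1843/4243 = 890.0087; c·n₁/n = 930·2400/4243 = 526.0429
RR_MH = (766.9812 + 890.0087) / (423.3980 + 526.0429) = 1656.9900 / 949.4409 = 1.74523

1.745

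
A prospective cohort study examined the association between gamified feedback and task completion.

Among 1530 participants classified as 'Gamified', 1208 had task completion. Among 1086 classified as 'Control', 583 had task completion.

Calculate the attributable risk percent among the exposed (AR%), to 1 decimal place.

32.0

From the description: a = 1208, b = 322, c = 583, d = 503.
Risk in exposed = 1208/1530 = 0.78954; risk in unexposed = 583/1086 = 0.53683.
RR = 0.78954/0.53683 = 1.47074
AR% = (RR − 1)/RR × 100 = (1.47074 − 1)/1.47074 × 100 = 32.0072%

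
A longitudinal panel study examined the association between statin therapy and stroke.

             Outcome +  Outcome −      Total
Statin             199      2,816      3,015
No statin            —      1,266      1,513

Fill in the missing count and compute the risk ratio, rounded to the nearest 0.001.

0.404

The missing cell is in the unexposed row: 1513 − 1266 = 247.
So a = 199, b = 2816, c = 247, d = 1266.
RR = [a/(a+b)] / [c/(c+d)] = (199/3015) / (247/1513) = 0.06600/0.16325 = 0.40430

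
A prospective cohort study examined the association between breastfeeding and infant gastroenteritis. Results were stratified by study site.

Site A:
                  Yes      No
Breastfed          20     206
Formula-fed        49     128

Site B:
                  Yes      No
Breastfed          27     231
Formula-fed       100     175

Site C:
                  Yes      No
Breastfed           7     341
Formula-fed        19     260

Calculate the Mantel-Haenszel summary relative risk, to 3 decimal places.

0.299

RR_MH = Σ(aᵢ·n₀ᵢ/nᵢ) / Σ(cᵢ·n₁ᵢ/nᵢ), with n₁ᵢ = aᵢ+bᵢ (exposed), n₀ᵢ = cᵢ+dᵢ (unexposed), nᵢ = n₁ᵢ+n₀ᵢ.
Stratum 1 (Site A): n₁ = 226, n₀ = 177, n = 403; a·n₀/n = 20·177/403 = 8.7841; c·n₁/n = 49·226/403 = 27.4789
Stratum 2 (Site B): n₁ = 258, n₀ = 275, n = 533; a·n₀/n = 27·275/533 = 13.9306; c·n₁/n = 100·258/533 = 48.4053
Stratum 3 (Site C): n₁ = 348, n₀ = 279, n = 627; a·n₀/n = 7·279/627 = 3.1148; c·n₁/n = 19·348/627 = 10.5455
RR_MH = (8.7841 + 13.9306 + 3.1148) / (27.4789 + 48.4053 + 10.5455) = 25.8295 / 86.4296 = 0.29885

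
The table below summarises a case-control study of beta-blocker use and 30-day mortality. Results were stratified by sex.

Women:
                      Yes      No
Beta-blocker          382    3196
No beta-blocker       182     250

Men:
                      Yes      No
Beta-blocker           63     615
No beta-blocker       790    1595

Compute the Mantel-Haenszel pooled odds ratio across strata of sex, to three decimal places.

OR_MH = Σ(aᵢdᵢ/nᵢ) / Σ(bᵢcᵢ/nᵢ), where nᵢ is the stratum total.
Stratum 1 (Women): n = 4010; a·d/n = 382·250/4010 = 23.8155; b·c/n = 3196·182/4010 = 145.0554
Stratum 2 (Men): n = 3063; a·d/n = 63·1595/3063 = 32.8061; b·c/n = 615·790/3063 = 158.6190
OR_MH = (23.8155 + 32.8061) / (145.0554 + 158.6190) = 56.6215 / 303.6744 = 0.18645

0.186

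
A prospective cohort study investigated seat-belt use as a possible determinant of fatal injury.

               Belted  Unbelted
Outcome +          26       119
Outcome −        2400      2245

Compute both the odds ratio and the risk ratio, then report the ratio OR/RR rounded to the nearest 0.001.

Reading the table with exposure as columns: a = 26 (Belted, case), b = 2400 (Belted, non-case), c = 119 (Unbelted, case), d = 2245.
OR = (26·2245)/(2400·119) = 58370/285600 = 0.20438
Risk in exposed = 26/2426 = 0.01072; risk in unexposed = 119/2364 = 0.05034; RR = 0.21290
OR/RR = 0.20438 / 0.21290 = 0.95995
The outcome is rare in both groups, so OR ≈ RR (ratio near 1).

0.960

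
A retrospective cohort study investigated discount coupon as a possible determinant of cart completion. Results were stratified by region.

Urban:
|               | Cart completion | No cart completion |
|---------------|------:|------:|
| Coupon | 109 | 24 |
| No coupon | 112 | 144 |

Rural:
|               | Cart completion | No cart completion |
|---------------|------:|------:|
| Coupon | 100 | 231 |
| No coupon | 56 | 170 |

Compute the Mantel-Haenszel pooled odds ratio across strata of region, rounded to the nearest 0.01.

2.35

OR_MH = Σ(aᵢdᵢ/nᵢ) / Σ(bᵢcᵢ/nᵢ), where nᵢ is the stratum total.
Stratum 1 (Urban): n = 389; a·d/n = 109·144/389 = 40.3496; b·c/n = 24·112/389 = 6.9100
Stratum 2 (Rural): n = 557; a·d/n = 100·170/557 = 30.5206; b·c/n = 231·56/557 = 23.2244
OR_MH = (40.3496 + 30.5206) / (6.9100 + 23.2244) = 70.8703 / 30.1344 = 2.35180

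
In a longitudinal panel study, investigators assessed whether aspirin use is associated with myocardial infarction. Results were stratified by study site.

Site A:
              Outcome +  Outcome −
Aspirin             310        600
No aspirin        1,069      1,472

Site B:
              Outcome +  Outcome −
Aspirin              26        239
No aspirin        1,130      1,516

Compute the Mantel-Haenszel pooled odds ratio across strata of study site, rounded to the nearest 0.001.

0.523

OR_MH = Σ(aᵢdᵢ/nᵢ) / Σ(bᵢcᵢ/nᵢ), where nᵢ is the stratum total.
Stratum 1 (Site A): n = 3451; a·d/n = 310·1472/3451 = 132.2283; b·c/n = 600·1069/3451 = 185.8592
Stratum 2 (Site B): n = 2911; a·d/n = 26·1516/2911 = 13.5404; b·c/n = 239·1130/2911 = 92.7757
OR_MH = (132.2283 + 13.5404) / (185.8592 + 92.7757) = 145.7687 / 278.6348 = 0.52315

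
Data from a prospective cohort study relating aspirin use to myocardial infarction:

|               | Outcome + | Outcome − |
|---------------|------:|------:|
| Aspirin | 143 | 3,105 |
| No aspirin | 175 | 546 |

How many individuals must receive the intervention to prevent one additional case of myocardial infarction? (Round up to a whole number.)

6

Risk in treated group = 143/3248 = 0.04403; risk in control = 175/721 = 0.24272.
Absolute risk reduction = 0.24272 − 0.04403 = 0.19869
NNT = 1 / ARR = 1 / 0.19869 = 5.033 → round up → 6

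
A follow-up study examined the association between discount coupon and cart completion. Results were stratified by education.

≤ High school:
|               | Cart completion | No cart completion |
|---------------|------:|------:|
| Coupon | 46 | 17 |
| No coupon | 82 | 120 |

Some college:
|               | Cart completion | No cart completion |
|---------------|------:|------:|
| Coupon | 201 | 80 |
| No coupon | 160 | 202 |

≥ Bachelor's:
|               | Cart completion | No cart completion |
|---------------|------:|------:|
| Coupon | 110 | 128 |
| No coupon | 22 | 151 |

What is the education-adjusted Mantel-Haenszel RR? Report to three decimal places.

1.904

RR_MH = Σ(aᵢ·n₀ᵢ/nᵢ) / Σ(cᵢ·n₁ᵢ/nᵢ), with n₁ᵢ = aᵢ+bᵢ (exposed), n₀ᵢ = cᵢ+dᵢ (unexposed), nᵢ = n₁ᵢ+n₀ᵢ.
Stratum 1 (≤ High school): n₁ = 63, n₀ = 202, n = 265; a·n₀/n = 46·202/265 = 35.0642; c·n₁/n = 82·63/265 = 19.4943
Stratum 2 (Some college): n₁ = 281, n₀ = 362, n = 643; a·n₀/n = 201·362/643 = 113.1602; c·n₁/n = 160·281/643 = 69.9222
Stratum 3 (≥ Bachelor's): n₁ = 238, n₀ = 173, n = 411; a·n₀/n = 110·173/411 = 46.3017; c·n₁/n = 22·238/411 = 12.7397
RR_MH = (35.0642 + 113.1602 + 46.3017) / (19.4943 + 69.9222 + 12.7397) = 194.5260 / 102.1562 = 1.90420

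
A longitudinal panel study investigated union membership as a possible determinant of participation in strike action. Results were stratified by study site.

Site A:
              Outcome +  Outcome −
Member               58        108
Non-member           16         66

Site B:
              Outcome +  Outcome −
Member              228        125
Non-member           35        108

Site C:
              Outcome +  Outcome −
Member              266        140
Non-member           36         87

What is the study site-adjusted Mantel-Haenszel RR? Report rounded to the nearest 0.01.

2.32

RR_MH = Σ(aᵢ·n₀ᵢ/nᵢ) / Σ(cᵢ·n₁ᵢ/nᵢ), with n₁ᵢ = aᵢ+bᵢ (exposed), n₀ᵢ = cᵢ+dᵢ (unexposed), nᵢ = n₁ᵢ+n₀ᵢ.
Stratum 1 (Site A): n₁ = 166, n₀ = 82, n = 248; a·n₀/n = 58·82/248 = 19.1774; c·n₁/n = 16·166/248 = 10.7097
Stratum 2 (Site B): n₁ = 353, n₀ = 143, n = 496; a·n₀/n = 228·143/496 = 65.7339; c·n₁/n = 35·353/496 = 24.9093
Stratum 3 (Site C): n₁ = 406, n₀ = 123, n = 529; a·n₀/n = 266·123/529 = 61.8488; c·n₁/n = 36·406/529 = 27.6295
RR_MH = (19.1774 + 65.7339 + 61.8488) / (10.7097 + 24.9093 + 27.6295) = 146.7601 / 63.2484 = 2.32037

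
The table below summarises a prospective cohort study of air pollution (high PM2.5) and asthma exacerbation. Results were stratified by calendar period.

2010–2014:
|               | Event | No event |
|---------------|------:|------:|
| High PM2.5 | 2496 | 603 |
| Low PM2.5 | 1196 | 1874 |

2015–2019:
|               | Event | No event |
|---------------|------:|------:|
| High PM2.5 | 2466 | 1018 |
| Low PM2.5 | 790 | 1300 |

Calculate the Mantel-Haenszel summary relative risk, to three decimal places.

RR_MH = Σ(aᵢ·n₀ᵢ/nᵢ) / Σ(cᵢ·n₁ᵢ/nᵢ), with n₁ᵢ = aᵢ+bᵢ (exposed), n₀ᵢ = cᵢ+dᵢ (unexposed), nᵢ = n₁ᵢ+n₀ᵢ.
Stratum 1 (2010–2014): n₁ = 3099, n₀ = 3070, n = 6169; a·n₀/n = 2496·3070/6169 = 1242.1332; c·n₁/n = 1196·3099/6169 = 600.8112
Stratum 2 (2015–2019): n₁ = 3484, n₀ = 2090, n = 5574; a·n₀/n = 2466·2090/5574 = 924.6394; c·n₁/n = 790·3484/5574 = 493.7854
RR_MH = (1242.1332 + 924.6394) / (600.8112 + 493.7854) = 2166.7726 / 1094.5966 = 1.97952

1.980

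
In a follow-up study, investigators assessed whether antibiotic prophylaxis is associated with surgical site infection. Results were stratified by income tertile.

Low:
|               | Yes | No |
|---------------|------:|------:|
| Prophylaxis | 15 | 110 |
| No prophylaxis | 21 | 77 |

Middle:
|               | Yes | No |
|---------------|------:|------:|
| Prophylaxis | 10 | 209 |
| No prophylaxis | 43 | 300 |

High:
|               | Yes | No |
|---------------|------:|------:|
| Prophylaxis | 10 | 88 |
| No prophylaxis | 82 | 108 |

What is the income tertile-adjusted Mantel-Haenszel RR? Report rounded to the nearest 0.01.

RR_MH = Σ(aᵢ·n₀ᵢ/nᵢ) / Σ(cᵢ·n₁ᵢ/nᵢ), with n₁ᵢ = aᵢ+bᵢ (exposed), n₀ᵢ = cᵢ+dᵢ (unexposed), nᵢ = n₁ᵢ+n₀ᵢ.
Stratum 1 (Low): n₁ = 125, n₀ = 98, n = 223; a·n₀/n = 15·98/223 = 6.5919; c·n₁/n = 21·125/223 = 11.7713
Stratum 2 (Middle): n₁ = 219, n₀ = 343, n = 562; a·n₀/n = 10·343/562 = 6.1032; c·n₁/n = 43·219/562 = 16.7562
Stratum 3 (High): n₁ = 98, n₀ = 190, n = 288; a·n₀/n = 10·190/288 = 6.5972; c·n₁/n = 82·98/288 = 27.9028
RR_MH = (6.5919 + 6.1032 + 6.5972) / (11.7713 + 16.7562 + 27.9028) = 19.2924 / 56.4303 = 0.34188

0.34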